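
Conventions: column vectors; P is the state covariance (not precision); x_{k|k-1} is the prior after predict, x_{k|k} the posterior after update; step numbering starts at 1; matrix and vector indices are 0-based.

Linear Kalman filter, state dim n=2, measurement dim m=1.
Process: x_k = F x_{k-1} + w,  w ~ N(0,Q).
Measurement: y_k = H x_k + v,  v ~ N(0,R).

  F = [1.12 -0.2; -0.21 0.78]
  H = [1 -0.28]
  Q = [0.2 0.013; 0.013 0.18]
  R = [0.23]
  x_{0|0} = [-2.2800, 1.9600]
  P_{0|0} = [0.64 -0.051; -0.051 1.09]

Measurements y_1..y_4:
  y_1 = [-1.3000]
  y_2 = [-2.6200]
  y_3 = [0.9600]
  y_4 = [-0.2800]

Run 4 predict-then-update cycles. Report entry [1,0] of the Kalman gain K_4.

K[1,0] = -0.2276

step 1: x^-=[-2.9456, 2.0076]  P^-=[1.0693 -0.3543; -0.3543 0.8881]  S=[1.5673]  K=[0.7455; -0.3847]  nu=[2.2077]  x^+=[-1.2997, 1.1583]  P^+=[0.1981 0.0952; 0.0952 0.6561]
step 2: x^-=[-1.6873, 1.1764]  P^-=[0.4321 -0.0488; -0.0488 0.5567]  S=[0.7331]  K=[0.6081; -0.2792]  nu=[-0.6033]  x^+=[-2.0542, 1.3448]  P^+=[0.1611 0.0757; 0.0757 0.4996]
step 3: x^-=[-2.5696, 1.4803]  P^-=[0.3881 -0.0335; -0.0335 0.4663]  S=[0.6734]  K=[0.5902; -0.2436]  nu=[3.9441]  x^+=[-0.2416, 0.5194]  P^+=[0.1535 0.0633; 0.0633 0.4263]
step 4: x^-=[-0.3745, 0.4559]  P^-=[0.3812 -0.0316; -0.0316 0.4254]  S=[0.6623]  K=[0.5890; -0.2276]  nu=[0.2221]  x^+=[-0.2437, 0.4053]  P^+=[0.1515 0.0572; 0.0572 0.3911]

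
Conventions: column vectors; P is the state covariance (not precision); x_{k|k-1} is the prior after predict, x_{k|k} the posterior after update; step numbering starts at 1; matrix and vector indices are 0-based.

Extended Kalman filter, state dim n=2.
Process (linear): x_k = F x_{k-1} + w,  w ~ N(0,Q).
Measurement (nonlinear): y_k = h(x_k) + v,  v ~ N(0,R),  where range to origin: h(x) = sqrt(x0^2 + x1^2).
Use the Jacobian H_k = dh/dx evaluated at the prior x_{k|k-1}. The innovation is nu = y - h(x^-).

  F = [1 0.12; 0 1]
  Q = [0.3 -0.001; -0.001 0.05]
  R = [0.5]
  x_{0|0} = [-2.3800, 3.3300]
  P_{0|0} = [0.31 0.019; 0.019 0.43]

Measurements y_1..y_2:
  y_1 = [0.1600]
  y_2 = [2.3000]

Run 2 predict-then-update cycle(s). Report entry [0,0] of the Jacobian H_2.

step 1: x^-=[-1.9804, 3.3300]  P^-=[0.6208 0.0696; 0.0696 0.4800]  H_jac=[-0.5112 0.8595]  S=[0.9556]  K=[-0.2694; 0.3945]  nu=[-3.7144]  x^+=[-0.9796, 1.8647]  P^+=[0.5514 0.1712; 0.1712 0.3313]
step 2: x^-=[-0.7558, 1.8647]  P^-=[0.8972 0.2099; 0.2099 0.3813]  H_jac=[-0.3757 0.9268]  S=[0.8079]  K=[-0.1764; 0.3398]  nu=[0.2879]  x^+=[-0.8066, 1.9625]  P^+=[0.8721 0.2583; 0.2583 0.2880]

H_jac[0,0] = -0.3757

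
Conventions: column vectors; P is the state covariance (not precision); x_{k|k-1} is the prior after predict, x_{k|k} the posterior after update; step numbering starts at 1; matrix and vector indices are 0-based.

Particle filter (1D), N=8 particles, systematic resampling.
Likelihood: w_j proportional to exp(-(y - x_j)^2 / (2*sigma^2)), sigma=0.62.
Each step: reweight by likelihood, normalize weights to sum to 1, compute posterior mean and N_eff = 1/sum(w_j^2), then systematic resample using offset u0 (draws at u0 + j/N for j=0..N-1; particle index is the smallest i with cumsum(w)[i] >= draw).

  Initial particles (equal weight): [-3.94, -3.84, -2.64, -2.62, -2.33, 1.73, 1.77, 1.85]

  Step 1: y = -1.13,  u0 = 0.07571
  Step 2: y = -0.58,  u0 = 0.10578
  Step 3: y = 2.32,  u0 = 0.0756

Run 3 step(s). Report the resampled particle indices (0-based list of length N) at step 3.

step 1: w=[0.0001, 0.0003, 0.1974, 0.2134, 0.5886, 0.0001, 0.0001, 0.0000]  mean=-2.4529  Neff=2.3203  idx=[2, 3, 3, 4, 4, 4, 4, 4]
step 2: w=[0.0378, 0.0420, 0.0420, 0.1756, 0.1756, 0.1756, 0.1756, 0.1756]  mean=-2.3661  Neff=6.2821  idx=[2, 3, 4, 5, 5, 6, 7, 7]
step 3: w=[0.0038, 0.1423, 0.1423, 0.1423, 0.1423, 0.1423, 0.1423, 0.1423]  mean=-2.3311  Neff=7.0531  idx=[1, 2, 3, 4, 5, 5, 6, 7]

resampled_idx = [1, 2, 3, 4, 5, 5, 6, 7]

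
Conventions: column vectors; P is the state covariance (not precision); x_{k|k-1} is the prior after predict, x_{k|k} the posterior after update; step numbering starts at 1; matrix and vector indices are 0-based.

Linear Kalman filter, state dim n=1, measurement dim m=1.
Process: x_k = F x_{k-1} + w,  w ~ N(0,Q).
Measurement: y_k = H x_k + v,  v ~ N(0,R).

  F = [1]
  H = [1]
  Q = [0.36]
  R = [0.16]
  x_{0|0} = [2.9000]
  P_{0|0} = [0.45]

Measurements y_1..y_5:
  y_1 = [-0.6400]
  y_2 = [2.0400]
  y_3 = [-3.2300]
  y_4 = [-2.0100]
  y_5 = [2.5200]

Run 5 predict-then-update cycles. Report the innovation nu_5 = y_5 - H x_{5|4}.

innov = [4.5381]

step 1: x^-=[2.9000]  P^-=[0.8100]  S=[0.9700]  K=[0.8351]  nu=[-3.5400]  x^+=[-0.0561]  P^+=[0.1336]
step 2: x^-=[-0.0561]  P^-=[0.4936]  S=[0.6536]  K=[0.7552]  nu=[2.0961]  x^+=[1.5269]  P^+=[0.1208]
step 3: x^-=[1.5269]  P^-=[0.4808]  S=[0.6408]  K=[0.7503]  nu=[-4.7569]  x^+=[-2.0423]  P^+=[0.1201]
step 4: x^-=[-2.0423]  P^-=[0.4801]  S=[0.6401]  K=[0.7500]  nu=[0.0323]  x^+=[-2.0181]  P^+=[0.1200]
step 5: x^-=[-2.0181]  P^-=[0.4800]  S=[0.6400]  K=[0.7500]  nu=[4.5381]  x^+=[1.3855]  P^+=[0.1200]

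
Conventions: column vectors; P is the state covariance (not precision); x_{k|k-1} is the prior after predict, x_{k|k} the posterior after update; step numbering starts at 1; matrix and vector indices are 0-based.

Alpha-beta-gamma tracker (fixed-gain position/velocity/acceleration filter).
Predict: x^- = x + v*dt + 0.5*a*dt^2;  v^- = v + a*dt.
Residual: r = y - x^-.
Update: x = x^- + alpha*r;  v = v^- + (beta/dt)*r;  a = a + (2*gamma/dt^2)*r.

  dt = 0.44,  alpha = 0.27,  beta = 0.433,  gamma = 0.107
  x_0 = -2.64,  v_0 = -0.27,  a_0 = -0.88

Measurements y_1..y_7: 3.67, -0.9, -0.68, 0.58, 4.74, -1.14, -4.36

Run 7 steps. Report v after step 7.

v_post = -9.7601

step 1: x_pred=-2.8440  r=6.5140  x^+=-1.0852  v^+=5.7532  a^+=6.3204
step 2: x_pred=2.0580  r=-2.9580  x^+=1.2593  v^+=5.6232  a^+=3.0507
step 3: x_pred=4.0288  r=-4.7088  x^+=2.7575  v^+=2.3316  a^+=-2.1543
step 4: x_pred=3.5748  r=-2.9948  x^+=2.7662  v^+=-1.5635  a^+=-5.4647
step 5: x_pred=1.5493  r=3.1907  x^+=2.4108  v^+=-0.8280  a^+=-1.9378
step 6: x_pred=1.8589  r=-2.9989  x^+=1.0492  v^+=-4.6318  a^+=-5.2526
step 7: x_pred=-1.4973  r=-2.8627  x^+=-2.2702  v^+=-9.7601  a^+=-8.4170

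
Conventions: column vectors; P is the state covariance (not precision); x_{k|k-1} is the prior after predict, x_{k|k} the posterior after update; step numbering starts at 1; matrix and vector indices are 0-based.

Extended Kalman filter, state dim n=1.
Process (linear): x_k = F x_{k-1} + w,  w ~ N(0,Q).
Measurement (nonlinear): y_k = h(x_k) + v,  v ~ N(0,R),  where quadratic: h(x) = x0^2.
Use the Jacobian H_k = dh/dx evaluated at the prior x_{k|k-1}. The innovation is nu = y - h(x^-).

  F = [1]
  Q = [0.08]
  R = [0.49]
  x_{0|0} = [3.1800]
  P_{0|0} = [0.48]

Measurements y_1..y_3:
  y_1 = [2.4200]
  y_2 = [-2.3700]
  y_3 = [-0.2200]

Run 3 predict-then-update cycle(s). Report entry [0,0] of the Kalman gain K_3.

K[0,0] = 0.2190

step 1: x^-=[3.1800]  P^-=[0.5600]  H_jac=[6.3600]  S=[23.1418]  K=[0.1539]  nu=[-7.6924]  x^+=[1.9961]  P^+=[0.0119]
step 2: x^-=[1.9961]  P^-=[0.0919]  H_jac=[3.9922]  S=[1.9540]  K=[0.1877]  nu=[-6.3545]  x^+=[0.8035]  P^+=[0.0230]
step 3: x^-=[0.8035]  P^-=[0.1030]  H_jac=[1.6071]  S=[0.7561]  K=[0.2190]  nu=[-0.8657]  x^+=[0.6140]  P^+=[0.0668]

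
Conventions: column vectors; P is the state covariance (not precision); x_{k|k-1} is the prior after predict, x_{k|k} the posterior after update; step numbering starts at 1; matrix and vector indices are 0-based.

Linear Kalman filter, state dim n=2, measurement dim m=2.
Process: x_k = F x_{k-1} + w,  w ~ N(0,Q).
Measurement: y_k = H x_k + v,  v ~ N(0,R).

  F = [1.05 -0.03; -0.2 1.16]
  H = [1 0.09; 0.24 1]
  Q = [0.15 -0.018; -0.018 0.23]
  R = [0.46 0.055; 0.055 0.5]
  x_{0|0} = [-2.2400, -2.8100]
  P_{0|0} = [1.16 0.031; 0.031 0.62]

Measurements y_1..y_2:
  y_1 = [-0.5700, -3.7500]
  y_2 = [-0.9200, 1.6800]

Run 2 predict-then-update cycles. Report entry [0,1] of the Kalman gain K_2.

K[0,1] = -0.0781

step 1: x^-=[-2.2677, -2.8116]  P^-=[1.4275 -0.2452; -0.2452 1.0963]  S=[1.8522 0.2457; 0.2457 1.5608]  K=[0.7665 -0.0583; -0.1709 0.6916]  nu=[1.9507, -0.3942]  x^+=[-0.7495, -3.4175]  P^+=[0.3559 -0.0724; -0.0724 0.3538]
step 2: x^-=[-0.6844, -3.8144]  P^-=[0.5473 -0.1937; -0.1937 0.7539]  S=[0.9785 0.0563; 0.0563 1.1924]  K=[0.5460 -0.0781; -0.1632 0.6009]  nu=[0.1077, 5.6587]  x^+=[-1.0674, -0.4315]  P^+=[0.2531 -0.0698; -0.0698 0.3082]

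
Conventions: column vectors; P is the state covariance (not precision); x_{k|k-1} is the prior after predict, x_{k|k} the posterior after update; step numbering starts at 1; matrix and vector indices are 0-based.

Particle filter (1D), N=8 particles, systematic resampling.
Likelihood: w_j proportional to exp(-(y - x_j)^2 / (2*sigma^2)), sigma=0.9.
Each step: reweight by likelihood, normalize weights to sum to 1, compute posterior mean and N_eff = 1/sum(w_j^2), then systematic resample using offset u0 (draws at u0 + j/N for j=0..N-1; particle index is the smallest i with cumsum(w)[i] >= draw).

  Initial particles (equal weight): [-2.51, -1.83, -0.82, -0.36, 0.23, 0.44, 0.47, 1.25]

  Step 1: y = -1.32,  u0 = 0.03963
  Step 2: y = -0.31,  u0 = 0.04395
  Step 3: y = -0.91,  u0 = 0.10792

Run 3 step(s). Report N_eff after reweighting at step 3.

step 1: w=[0.1295, 0.2643, 0.2660, 0.1757, 0.0704, 0.0459, 0.0429, 0.0053]  mean=-1.0269  Neff=5.0713  idx=[0, 1, 1, 2, 2, 3, 3, 5]
step 2: w=[0.0102, 0.0487, 0.0487, 0.1725, 0.1725, 0.2022, 0.2022, 0.1431]  mean=-0.5692  Neff=6.0026  idx=[1, 3, 4, 4, 5, 6, 6, 7]
step 3: w=[0.0928, 0.1557, 0.1557, 0.1557, 0.1298, 0.1298, 0.1298, 0.0508]  mean=-0.6706  Neff=7.4385  idx=[1, 1, 2, 3, 4, 5, 6, 7]

N_eff = 7.4385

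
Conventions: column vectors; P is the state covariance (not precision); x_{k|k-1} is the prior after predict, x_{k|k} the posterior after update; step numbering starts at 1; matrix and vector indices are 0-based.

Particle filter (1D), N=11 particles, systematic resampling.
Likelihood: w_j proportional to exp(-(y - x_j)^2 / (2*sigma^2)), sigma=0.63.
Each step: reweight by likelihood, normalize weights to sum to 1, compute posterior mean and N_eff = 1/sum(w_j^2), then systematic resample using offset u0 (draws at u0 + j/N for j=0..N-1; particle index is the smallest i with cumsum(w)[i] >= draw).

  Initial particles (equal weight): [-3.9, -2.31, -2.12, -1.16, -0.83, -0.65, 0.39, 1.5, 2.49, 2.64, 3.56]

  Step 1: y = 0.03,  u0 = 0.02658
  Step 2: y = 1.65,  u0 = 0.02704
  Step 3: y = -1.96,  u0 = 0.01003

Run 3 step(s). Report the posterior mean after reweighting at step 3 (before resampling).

post_mean = 0.3900

step 1: w=[0.0000, 0.0005, 0.0014, 0.0823, 0.1931, 0.2738, 0.4163, 0.0322, 0.0002, 0.0001, 0.0000]  mean=-0.2264  Neff=3.4086  idx=[3, 4, 4, 5, 5, 5, 6, 6, 6, 6, 6]
step 2: w=[0.0001, 0.0006, 0.0006, 0.0019, 0.0019, 0.0019, 0.1986, 0.1986, 0.1986, 0.1986, 0.1986]  mean=0.3825  Neff=5.0700  idx=[6, 6, 7, 7, 7, 8, 8, 9, 9, 10, 10]
step 3: w=[0.0909, 0.0909, 0.0909, 0.0909, 0.0909, 0.0909, 0.0909, 0.0909, 0.0909, 0.0909, 0.0909]  mean=0.3900  Neff=11.0000  idx=[0, 1, 2, 3, 4, 5, 6, 7, 8, 9, 10]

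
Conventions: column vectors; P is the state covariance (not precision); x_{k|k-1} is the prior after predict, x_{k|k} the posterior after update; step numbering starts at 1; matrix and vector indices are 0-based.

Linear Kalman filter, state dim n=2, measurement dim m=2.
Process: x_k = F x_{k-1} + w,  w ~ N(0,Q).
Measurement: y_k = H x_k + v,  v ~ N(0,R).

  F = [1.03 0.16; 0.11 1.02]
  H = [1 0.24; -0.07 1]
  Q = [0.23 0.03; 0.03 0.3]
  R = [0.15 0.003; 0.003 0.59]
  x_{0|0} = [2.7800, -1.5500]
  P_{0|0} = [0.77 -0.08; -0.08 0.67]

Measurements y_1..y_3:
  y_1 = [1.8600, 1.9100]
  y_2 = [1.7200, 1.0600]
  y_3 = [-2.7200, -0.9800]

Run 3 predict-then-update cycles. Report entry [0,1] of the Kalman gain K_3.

K[0,1] = -0.0753

step 1: x^-=[2.6154, -1.2752]  P^-=[1.0377 0.1411; 0.1411 0.9884]  S=[1.3124 0.3063; 0.3063 1.5638]  K=[0.8449 -0.1217; 0.1490 0.5966]  nu=[-0.4494, 3.3683]  x^+=[1.8257, 0.6672]  P^+=[0.1406 -0.0594; -0.0594 0.3483]
step 2: x^-=[1.9873, 0.8814]  P^-=[0.3685 0.0393; 0.0393 0.6507]  S=[0.5749 0.1720; 0.1720 1.2370]  K=[0.6826 -0.0840; 0.1912 0.4972]  nu=[-0.4788, 0.3177]  x^+=[1.6337, 0.9478]  P^+=[0.1117 -0.0397; -0.0397 0.2912]
step 3: x^-=[1.8344, 1.1465]  P^-=[0.3428 0.0478; 0.0478 0.5954]  S=[0.5501 0.1688; 0.1688 1.1804]  K=[0.6672 -0.0753; 0.2015 0.4727]  nu=[-4.8296, -1.9981]  x^+=[-1.2376, -0.7712]  P^+=[0.1082 -0.0349; -0.0349 0.2771]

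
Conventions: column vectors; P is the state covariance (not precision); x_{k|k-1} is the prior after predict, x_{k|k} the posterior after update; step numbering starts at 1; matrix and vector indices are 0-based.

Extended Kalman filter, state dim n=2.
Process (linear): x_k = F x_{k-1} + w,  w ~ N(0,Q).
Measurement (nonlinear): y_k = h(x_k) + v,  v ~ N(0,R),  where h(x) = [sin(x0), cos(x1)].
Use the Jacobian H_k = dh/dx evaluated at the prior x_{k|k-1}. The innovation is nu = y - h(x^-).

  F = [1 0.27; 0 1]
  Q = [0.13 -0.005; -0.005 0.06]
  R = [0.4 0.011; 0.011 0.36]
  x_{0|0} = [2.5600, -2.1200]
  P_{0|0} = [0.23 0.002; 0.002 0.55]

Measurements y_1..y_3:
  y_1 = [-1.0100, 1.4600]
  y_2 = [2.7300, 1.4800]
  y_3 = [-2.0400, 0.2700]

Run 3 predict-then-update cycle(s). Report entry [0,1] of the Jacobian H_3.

H_jac[0,1] = 0.0000

step 1: x^-=[1.9876, -2.1200]  P^-=[0.4012 0.1455; 0.1455 0.6100]  H_jac=[-0.4048 0.0000; 0.0000 0.8529]  S=[0.4658 -0.0392; -0.0392 0.8038]  K=[-0.3371 0.1379; -0.0722 0.6438]  nu=[-1.9244, 1.9820]  x^+=[2.9097, -0.7050]  P^+=[0.3293 0.0539; 0.0539 0.2708]
step 2: x^-=[2.7193, -0.7050]  P^-=[0.5081 0.1220; 0.1220 0.3308]  H_jac=[-0.9122 0.0000; 0.0000 0.6480]  S=[0.8228 -0.0611; -0.0611 0.4989]  K=[-0.5566 0.0903; -0.1043 0.4169]  nu=[2.3202, 0.7184]  x^+=[1.4927, -0.6475]  P^+=[0.2430 0.0407; 0.0407 0.2298]
step 3: x^-=[1.3179, -0.6475]  P^-=[0.4117 0.0977; 0.0977 0.2898]  H_jac=[0.2502 0.0000; 0.0000 0.6032]  S=[0.4258 0.0258; 0.0258 0.4654]  K=[0.2351 0.1137; 0.0348 0.3736]  nu=[-3.0082, -0.5276]  x^+=[0.5507, -0.9494]  P^+=[0.3808 0.0721; 0.0721 0.2236]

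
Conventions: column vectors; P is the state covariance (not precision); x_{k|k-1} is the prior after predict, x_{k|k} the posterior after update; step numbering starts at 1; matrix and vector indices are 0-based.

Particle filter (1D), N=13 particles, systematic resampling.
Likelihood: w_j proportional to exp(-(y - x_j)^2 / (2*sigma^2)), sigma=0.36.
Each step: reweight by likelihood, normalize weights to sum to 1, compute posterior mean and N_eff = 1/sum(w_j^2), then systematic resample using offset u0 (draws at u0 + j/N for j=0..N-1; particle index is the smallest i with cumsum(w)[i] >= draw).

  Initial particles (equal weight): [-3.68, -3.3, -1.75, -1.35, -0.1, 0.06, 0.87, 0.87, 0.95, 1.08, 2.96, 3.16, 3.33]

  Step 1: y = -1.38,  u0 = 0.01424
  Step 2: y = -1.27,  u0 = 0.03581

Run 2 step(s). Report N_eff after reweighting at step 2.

N_eff = 11.4933

step 1: w=[0.0000, 0.0000, 0.3713, 0.6274, 0.0011, 0.0002, 0.0000, 0.0000, 0.0000, 0.0000, 0.0000, 0.0000, 0.0000]  mean=-1.4968  Neff=1.8816  idx=[2, 2, 2, 2, 2, 3, 3, 3, 3, 3, 3, 3, 3]
step 2: w=[0.0417, 0.0417, 0.0417, 0.0417, 0.0417, 0.0989, 0.0989, 0.0989, 0.0989, 0.0989, 0.0989, 0.0989, 0.0989]  mean=-1.4334  Neff=11.4933  idx=[0, 2, 4, 5, 6, 7, 7, 8, 9, 10, 11, 11, 12]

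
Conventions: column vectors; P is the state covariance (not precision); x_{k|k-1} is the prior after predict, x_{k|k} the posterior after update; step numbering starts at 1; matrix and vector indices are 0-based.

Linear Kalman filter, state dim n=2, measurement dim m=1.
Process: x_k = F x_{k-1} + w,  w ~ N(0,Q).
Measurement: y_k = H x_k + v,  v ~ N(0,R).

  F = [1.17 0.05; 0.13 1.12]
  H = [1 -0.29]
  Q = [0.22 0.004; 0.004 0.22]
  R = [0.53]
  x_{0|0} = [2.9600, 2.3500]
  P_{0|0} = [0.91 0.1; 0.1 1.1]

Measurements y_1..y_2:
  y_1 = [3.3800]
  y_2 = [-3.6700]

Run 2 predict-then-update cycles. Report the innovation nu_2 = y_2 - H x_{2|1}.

step 1: x^-=[3.5807, 3.0168]  P^-=[1.4801 0.3357; 0.3357 1.6443]  S=[1.9537]  K=[0.7078; -0.0723]  nu=[0.6742]  x^+=[4.0579, 2.9681]  P^+=[0.5014 0.4356; 0.4356 1.6341]
step 2: x^-=[4.8961, 3.8518]  P^-=[0.9615 0.7454; 0.7454 2.4052]  S=[1.2614]  K=[0.5909; 0.0380]  nu=[-7.4491]  x^+=[0.4948, 3.5687]  P^+=[0.5211 0.7171; 0.7171 2.4034]

innov = [-7.4491]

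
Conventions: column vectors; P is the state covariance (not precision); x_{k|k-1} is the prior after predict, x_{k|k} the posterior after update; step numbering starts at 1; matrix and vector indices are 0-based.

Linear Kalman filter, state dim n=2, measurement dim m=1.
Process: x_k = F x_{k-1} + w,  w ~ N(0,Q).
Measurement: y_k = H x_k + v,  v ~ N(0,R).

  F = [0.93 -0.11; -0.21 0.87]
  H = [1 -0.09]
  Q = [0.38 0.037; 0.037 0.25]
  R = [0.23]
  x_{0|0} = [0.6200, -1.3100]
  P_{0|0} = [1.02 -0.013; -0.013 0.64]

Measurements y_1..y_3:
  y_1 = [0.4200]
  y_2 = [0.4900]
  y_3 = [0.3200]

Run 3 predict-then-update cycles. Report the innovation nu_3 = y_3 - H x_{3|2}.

innov = [-0.2824]

step 1: x^-=[0.7207, -1.2699]  P^-=[1.2726 -0.2343; -0.2343 0.7841]  S=[1.5511]  K=[0.8340; -0.1965]  nu=[-0.4150]  x^+=[0.3746, -1.1883]  P^+=[0.1936 0.0200; 0.0200 0.7242]
step 2: x^-=[0.4791, -1.1125]  P^-=[0.5521 -0.0535; -0.0535 0.7994]  S=[0.7982]  K=[0.6977; -0.1572]  nu=[-0.0892]  x^+=[0.4168, -1.0985]  P^+=[0.1635 0.0340; 0.0340 0.7797]
step 3: x^-=[0.5085, -1.0432]  P^-=[0.5239 -0.0412; -0.0412 0.8349]  S=[0.7681]  K=[0.6869; -0.1515]  nu=[-0.2824]  x^+=[0.3145, -1.0004]  P^+=[0.1615 0.0387; 0.0387 0.8173]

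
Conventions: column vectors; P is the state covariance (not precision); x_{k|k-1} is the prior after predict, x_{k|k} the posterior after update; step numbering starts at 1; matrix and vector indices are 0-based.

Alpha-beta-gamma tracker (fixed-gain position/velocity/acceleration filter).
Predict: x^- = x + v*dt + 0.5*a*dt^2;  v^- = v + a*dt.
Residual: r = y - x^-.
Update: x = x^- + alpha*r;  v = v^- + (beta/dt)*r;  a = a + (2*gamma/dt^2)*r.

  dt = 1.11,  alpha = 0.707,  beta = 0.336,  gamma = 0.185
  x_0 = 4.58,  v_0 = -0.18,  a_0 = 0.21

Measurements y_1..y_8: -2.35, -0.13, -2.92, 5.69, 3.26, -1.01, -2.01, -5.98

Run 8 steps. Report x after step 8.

x_post = -4.0855

step 1: x_pred=4.5096  r=-6.8596  x^+=-0.3401  v^+=-2.0233  a^+=-1.8499
step 2: x_pred=-3.7257  r=3.5957  x^+=-1.1835  v^+=-2.9883  a^+=-0.7702
step 3: x_pred=-4.9750  r=2.0550  x^+=-3.5221  v^+=-3.2211  a^+=-0.1530
step 4: x_pred=-7.1918  r=12.8818  x^+=1.9156  v^+=0.5084  a^+=3.7154
step 5: x_pred=4.7688  r=-1.5088  x^+=3.7021  v^+=4.1758  a^+=3.2623
step 6: x_pred=10.3469  r=-11.3569  x^+=2.3176  v^+=4.3591  a^+=-0.1482
step 7: x_pred=7.0649  r=-9.0749  x^+=0.6490  v^+=1.4477  a^+=-2.8734
step 8: x_pred=0.4857  r=-6.4657  x^+=-4.0855  v^+=-3.6990  a^+=-4.8150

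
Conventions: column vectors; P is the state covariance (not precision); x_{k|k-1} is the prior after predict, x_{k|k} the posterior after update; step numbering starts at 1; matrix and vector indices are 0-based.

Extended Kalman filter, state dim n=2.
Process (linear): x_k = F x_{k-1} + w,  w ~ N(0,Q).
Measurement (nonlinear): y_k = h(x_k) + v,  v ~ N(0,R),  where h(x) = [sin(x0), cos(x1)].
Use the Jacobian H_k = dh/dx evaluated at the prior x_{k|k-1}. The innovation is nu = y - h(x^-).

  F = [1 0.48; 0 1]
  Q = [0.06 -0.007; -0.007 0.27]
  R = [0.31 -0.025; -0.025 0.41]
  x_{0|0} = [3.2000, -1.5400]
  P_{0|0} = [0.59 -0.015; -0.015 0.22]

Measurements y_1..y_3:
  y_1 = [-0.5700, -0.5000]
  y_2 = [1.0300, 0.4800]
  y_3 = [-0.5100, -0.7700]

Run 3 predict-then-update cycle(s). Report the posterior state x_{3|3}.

step 1: x^-=[2.4608, -1.5400]  P^-=[0.6863 0.0836; 0.0836 0.4900]  H_jac=[-0.7771 0.0000; 0.0000 0.9995]  S=[0.7244 -0.0899; -0.0899 0.8995]  K=[-0.7338 0.0195; -0.0224 0.5422]  nu=[-1.1994, -0.5308]  x^+=[3.3305, -1.8010]  P^+=[0.2933 0.0264; 0.0264 0.2230]
step 2: x^-=[2.4660, -1.8010]  P^-=[0.4300 0.1264; 0.1264 0.4930]  H_jac=[-0.7804 0.0000; 0.0000 0.9736]  S=[0.5719 -0.1210; -0.1210 0.8773]  K=[-0.5739 0.0611; -0.0584 0.5390]  nu=[0.4047, 0.7082]  x^+=[2.2771, -1.4429]  P^+=[0.2299 0.0405; 0.0405 0.2285]
step 3: x^-=[1.5845, -1.4429]  P^-=[0.3814 0.1431; 0.1431 0.4985]  H_jac=[-0.0137 0.0000; 0.0000 0.9918]  S=[0.3101 -0.0269; -0.0269 0.9004]  K=[-0.0031 0.1576; 0.0415 0.5504]  nu=[-1.5099, -0.8976]  x^+=[1.4478, -1.9995]  P^+=[0.3590 0.0652; 0.0652 0.2265]

x_post = [1.4478, -1.9995]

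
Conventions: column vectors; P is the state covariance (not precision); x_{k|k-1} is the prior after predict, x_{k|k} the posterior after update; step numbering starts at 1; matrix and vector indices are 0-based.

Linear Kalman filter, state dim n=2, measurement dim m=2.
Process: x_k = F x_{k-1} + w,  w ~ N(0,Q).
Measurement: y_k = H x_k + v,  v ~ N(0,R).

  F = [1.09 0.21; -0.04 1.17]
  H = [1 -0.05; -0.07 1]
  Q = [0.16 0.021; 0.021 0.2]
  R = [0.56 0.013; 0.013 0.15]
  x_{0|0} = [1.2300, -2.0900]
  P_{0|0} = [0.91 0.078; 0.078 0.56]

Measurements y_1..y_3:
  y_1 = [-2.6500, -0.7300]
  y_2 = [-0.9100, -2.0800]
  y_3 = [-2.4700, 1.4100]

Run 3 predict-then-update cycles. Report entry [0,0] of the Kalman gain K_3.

K[0,0] = 0.4894

step 1: x^-=[0.9018, -2.4945]  P^-=[1.3016 0.2177; 0.2177 0.9607]  S=[1.8422 0.0923; 0.0923 1.0866]  K=[0.6978 0.0572; 0.0487 0.8660]  nu=[-3.6765, 1.8276]  x^+=[-1.5589, -1.0909]  P^+=[0.3937 0.0452; 0.0452 0.1337]
step 2: x^-=[-1.9283, -1.2140]  P^-=[0.6544 0.0940; 0.0940 0.3794]  S=[1.2060 0.0425; 0.0425 0.5195]  K=[0.5370 0.0488; 0.0370 0.7147]  nu=[0.9576, -1.0010]  x^+=[-1.4628, -1.8940]  P^+=[0.3031 0.0355; 0.0355 0.1102]
step 3: x^-=[-1.9922, -2.1574]  P^-=[0.5413 0.0798; 0.0798 0.3480]  S=[1.0942 0.0378; 0.0378 0.4894]  K=[0.4894 0.0479; 0.0330 0.6970]  nu=[-0.5856, 3.4280]  x^+=[-2.1147, 0.2125]  P^+=[0.2763 0.0329; 0.0329 0.1073]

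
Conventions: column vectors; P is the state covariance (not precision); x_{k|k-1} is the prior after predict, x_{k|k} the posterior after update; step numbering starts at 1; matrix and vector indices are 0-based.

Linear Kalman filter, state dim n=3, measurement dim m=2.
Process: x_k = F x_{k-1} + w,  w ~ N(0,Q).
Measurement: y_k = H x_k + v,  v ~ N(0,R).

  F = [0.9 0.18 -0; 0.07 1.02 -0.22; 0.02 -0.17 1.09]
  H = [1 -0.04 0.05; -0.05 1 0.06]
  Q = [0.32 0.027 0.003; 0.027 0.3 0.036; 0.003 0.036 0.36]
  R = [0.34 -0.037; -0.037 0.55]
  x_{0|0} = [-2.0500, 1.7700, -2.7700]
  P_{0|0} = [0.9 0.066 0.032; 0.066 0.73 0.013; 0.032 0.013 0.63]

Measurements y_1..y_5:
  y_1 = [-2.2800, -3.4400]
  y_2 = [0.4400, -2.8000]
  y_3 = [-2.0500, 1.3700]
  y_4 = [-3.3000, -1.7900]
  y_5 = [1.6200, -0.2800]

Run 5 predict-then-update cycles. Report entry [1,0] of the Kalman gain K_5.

K[1,0] = 0.0847

step 1: x^-=[-1.5264, 2.2713, -3.3612]  P^-=[1.0940 0.2723 0.0209; 0.2723 1.0970 -0.2226; 0.0209 -0.2226 1.1261]  S=[1.4198 0.1312; 0.1312 1.5997]  K=[0.7567 0.0747; 0.0919 0.6613; 0.0702 -0.1033]  nu=[-0.4947, -5.5859]  x^+=[-2.3181, -1.4684, -2.8188]  P^+=[0.2573 0.0279 -0.0326; 0.0279 0.3694 -0.1273; -0.0326 -0.1273 1.1039]
step 2: x^-=[-2.3506, -1.0399, -2.8692]  P^-=[0.5494 0.1485 -0.0648; 0.1485 0.8011 -0.4408; -0.0648 -0.4408 1.7279]  S=[0.8784 0.0328; 0.0328 1.2913]  K=[0.6122 0.0752; 0.0854 0.5920; 0.0544 -0.2599]  nu=[2.8925, -1.7055]  x^+=[-0.7081, -1.8025, -2.2686]  P^+=[0.2099 0.0330 -0.0637; 0.0330 0.3389 -0.2465; -0.0637 -0.2465 1.6390]
step 3: x^-=[-0.9617, -1.3890, -2.1805]  P^-=[0.5117 0.1555 -0.1194; 0.1555 0.8502 -0.7031; -0.1194 -0.7031 2.4055]  S=[0.8375 0.0261; 0.0261 1.3109]  K=[0.5939 0.0818; 0.0841 0.6088; 0.0478 -0.4226]  nu=[-1.0348, 2.8417]  x^+=[-1.3437, 0.2539, -3.4310]  P^+=[0.2050 0.0388 -0.0914; 0.0388 0.3558 -0.3690; -0.0914 -0.3690 2.1705]
step 4: x^-=[-1.1637, 0.9197, -3.8098]  P^-=[0.5101 0.1740 -0.1720; 0.1740 0.9502 -0.9762; -0.1720 -0.9762 3.0816]  S=[0.8321 0.0267; 0.0267 1.3790]  K=[0.5915 0.0887; 0.0843 0.6386; 0.0436 -0.5684]  nu=[-1.9091, -2.5393]  x^+=[-2.5182, -0.8628, -2.4497]  P^+=[0.2053 0.0441 -0.1151; 0.0441 0.3790 -0.4781; -0.1151 -0.4781 2.6358]
step 5: x^-=[-2.4217, -0.5174, -2.5738]  P^-=[0.5129 0.1923 -0.2182; 0.1923 1.0473 -1.2189; -0.2182 -1.2189 3.6745]  S=[0.8314 0.0286; 0.0286 1.4477]  K=[0.5913 0.0944; 0.0847 0.6646; 0.0407 -0.6829]  nu=[4.1497, 0.2707]  x^+=[0.0574, 0.0141, -2.5899]  P^+=[0.2061 0.0483 -0.1334; 0.0483 0.3987 -0.5638; -0.1334 -0.5638 2.9996]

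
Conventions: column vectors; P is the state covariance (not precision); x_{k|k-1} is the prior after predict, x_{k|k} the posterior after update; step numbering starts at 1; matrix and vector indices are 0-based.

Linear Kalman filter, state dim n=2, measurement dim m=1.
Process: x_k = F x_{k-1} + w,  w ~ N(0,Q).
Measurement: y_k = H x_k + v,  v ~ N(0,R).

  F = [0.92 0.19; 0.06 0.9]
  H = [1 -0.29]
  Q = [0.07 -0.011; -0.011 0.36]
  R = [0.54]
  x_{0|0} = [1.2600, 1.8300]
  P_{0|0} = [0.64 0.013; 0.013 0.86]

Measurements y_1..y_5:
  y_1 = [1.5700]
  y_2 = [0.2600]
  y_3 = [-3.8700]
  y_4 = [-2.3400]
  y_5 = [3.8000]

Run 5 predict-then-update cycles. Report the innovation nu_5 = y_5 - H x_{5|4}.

innov = [4.8832]

step 1: x^-=[1.5069, 1.7226]  P^-=[0.6473 0.1823; 0.1823 1.0603]  S=[1.1707]  K=[0.5077; -0.1069]  nu=[0.5627]  x^+=[1.7926, 1.6624]  P^+=[0.3455 0.2459; 0.2459 1.0469]
step 2: x^-=[1.9650, 1.6037]  P^-=[0.4862 0.3935; 0.3935 1.2358]  S=[0.9019]  K=[0.4125; 0.0389]  nu=[-1.2399]  x^+=[1.4535, 1.5555]  P^+=[0.3327 0.3790; 0.3790 1.2344]
step 3: x^-=[1.6328, 1.4872]  P^-=[0.5286 0.5366; 0.5366 1.4020]  S=[0.8753]  K=[0.4262; 0.1485]  nu=[-5.0715]  x^+=[-0.5285, 0.7340]  P^+=[0.3697 0.4812; 0.4812 1.3827]
step 4: x^-=[-0.3467, 0.6289]  P^-=[0.6010 0.6498; 0.6498 1.5333]  S=[0.8931]  K=[0.4620; 0.2296]  nu=[-1.8109]  x^+=[-1.1833, 0.2130]  P^+=[0.4104 0.5550; 0.5550 1.4862]
step 5: x^-=[-1.0482, 0.1207]  P^-=[0.6651 0.7317; 0.7317 1.6252]  S=[0.9174]  K=[0.4937; 0.2838]  nu=[4.8832]  x^+=[1.3625, 1.5066]  P^+=[0.4415 0.6031; 0.6031 1.5514]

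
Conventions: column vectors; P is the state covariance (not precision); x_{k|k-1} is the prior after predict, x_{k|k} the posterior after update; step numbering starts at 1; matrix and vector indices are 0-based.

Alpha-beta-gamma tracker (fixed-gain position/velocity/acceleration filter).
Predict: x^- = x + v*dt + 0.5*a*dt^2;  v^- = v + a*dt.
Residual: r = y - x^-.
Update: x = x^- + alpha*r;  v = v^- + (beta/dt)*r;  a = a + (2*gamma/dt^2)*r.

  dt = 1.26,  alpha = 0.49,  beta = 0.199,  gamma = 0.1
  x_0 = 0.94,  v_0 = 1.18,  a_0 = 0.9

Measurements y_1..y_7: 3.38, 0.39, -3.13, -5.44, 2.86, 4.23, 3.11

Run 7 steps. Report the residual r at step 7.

step 1: x_pred=3.1412  r=0.2388  x^+=3.2582  v^+=2.3517  a^+=0.9301
step 2: x_pred=6.9597  r=-6.5697  x^+=3.7405  v^+=2.4860  a^+=0.1025
step 3: x_pred=6.9543  r=-10.0843  x^+=2.0130  v^+=1.0224  a^+=-1.1679
step 4: x_pred=2.3742  r=-7.8142  x^+=-1.4548  v^+=-1.6833  a^+=-2.1523
step 5: x_pred=-5.2842  r=8.1442  x^+=-1.2936  v^+=-3.1089  a^+=-1.1263
step 6: x_pred=-6.1049  r=10.3349  x^+=-1.0408  v^+=-2.8959  a^+=0.1756
step 7: x_pred=-4.5502  r=7.6602  x^+=-0.7967  v^+=-1.4648  a^+=1.1406

resid = 7.6602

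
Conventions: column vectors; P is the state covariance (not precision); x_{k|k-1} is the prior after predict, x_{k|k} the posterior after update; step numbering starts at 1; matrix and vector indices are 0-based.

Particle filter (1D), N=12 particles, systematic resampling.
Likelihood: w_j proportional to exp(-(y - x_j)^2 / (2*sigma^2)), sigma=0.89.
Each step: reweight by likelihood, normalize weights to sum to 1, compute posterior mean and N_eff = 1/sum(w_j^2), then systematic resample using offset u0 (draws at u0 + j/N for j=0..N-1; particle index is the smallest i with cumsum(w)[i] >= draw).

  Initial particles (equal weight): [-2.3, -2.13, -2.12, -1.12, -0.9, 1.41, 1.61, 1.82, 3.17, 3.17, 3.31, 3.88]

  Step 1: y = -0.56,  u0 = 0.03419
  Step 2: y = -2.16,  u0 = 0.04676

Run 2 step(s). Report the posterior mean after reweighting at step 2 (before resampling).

step 1: w=[0.0594, 0.0847, 0.0864, 0.3295, 0.3733, 0.0347, 0.0206, 0.0112, 0.0001, 0.0001, 0.0000, 0.0000]  mean=-1.1024  Neff=3.7332  idx=[0, 1, 2, 3, 3, 3, 3, 4, 4, 4, 4, 5]
step 2: w=[0.1525, 0.1543, 0.1543, 0.0780, 0.0780, 0.0780, 0.0780, 0.0567, 0.0567, 0.0567, 0.0567, 0.0000]  mean=-1.5601  Neff=9.2522  idx=[0, 0, 1, 1, 2, 3, 4, 5, 6, 7, 8, 10]

post_mean = -1.5601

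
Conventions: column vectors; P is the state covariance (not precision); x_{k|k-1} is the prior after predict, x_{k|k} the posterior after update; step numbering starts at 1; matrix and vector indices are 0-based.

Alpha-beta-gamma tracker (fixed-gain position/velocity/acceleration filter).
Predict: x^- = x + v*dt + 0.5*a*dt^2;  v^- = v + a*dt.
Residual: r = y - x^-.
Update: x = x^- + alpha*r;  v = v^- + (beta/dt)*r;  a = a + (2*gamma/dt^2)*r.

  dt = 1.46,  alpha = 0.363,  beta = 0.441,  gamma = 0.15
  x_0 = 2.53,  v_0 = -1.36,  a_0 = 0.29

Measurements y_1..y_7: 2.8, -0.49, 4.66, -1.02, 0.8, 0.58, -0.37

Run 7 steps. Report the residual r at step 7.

resid = 1.0229

step 1: x_pred=0.8535  r=1.9465  x^+=1.5601  v^+=-0.3486  a^+=0.5640
step 2: x_pred=1.6521  r=-2.1421  x^+=0.8745  v^+=-0.1723  a^+=0.2625
step 3: x_pred=0.9027  r=3.7573  x^+=2.2666  v^+=1.3458  a^+=0.7913
step 4: x_pred=5.0748  r=-6.0948  x^+=2.8624  v^+=0.6601  a^+=-0.0665
step 5: x_pred=3.7553  r=-2.9553  x^+=2.6825  v^+=-0.3297  a^+=-0.4824
step 6: x_pred=1.6870  r=-1.1070  x^+=1.2852  v^+=-1.3684  a^+=-0.6382
step 7: x_pred=-1.3929  r=1.0229  x^+=-1.0216  v^+=-1.9912  a^+=-0.4943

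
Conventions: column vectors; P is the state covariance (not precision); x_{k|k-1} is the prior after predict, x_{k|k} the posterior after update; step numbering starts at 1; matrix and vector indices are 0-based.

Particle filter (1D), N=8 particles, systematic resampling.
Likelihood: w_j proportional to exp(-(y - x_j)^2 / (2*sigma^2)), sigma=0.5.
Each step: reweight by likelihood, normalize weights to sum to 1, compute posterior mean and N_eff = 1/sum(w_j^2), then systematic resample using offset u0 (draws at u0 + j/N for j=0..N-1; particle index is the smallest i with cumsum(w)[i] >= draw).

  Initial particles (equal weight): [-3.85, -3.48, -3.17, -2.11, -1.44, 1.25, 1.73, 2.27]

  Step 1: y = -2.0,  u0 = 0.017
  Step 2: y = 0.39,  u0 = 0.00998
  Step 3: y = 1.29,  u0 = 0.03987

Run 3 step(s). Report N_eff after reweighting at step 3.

N_eff = 8.0000

step 1: w=[0.0007, 0.0079, 0.0407, 0.6145, 0.3362, 0.0000, 0.0000, 0.0000]  mean=-1.9399  Neff=2.0310  idx=[2, 3, 3, 3, 3, 3, 4, 4]
step 2: w=[0.0000, 0.0015, 0.0015, 0.0015, 0.0015, 0.0015, 0.4963, 0.4963]  mean=-1.4450  Neff=2.0303  idx=[6, 6, 6, 6, 7, 7, 7, 7]
step 3: w=[0.1250, 0.1250, 0.1250, 0.1250, 0.1250, 0.1250, 0.1250, 0.1250]  mean=-1.4400  Neff=8.0000  idx=[0, 1, 2, 3, 4, 5, 6, 7]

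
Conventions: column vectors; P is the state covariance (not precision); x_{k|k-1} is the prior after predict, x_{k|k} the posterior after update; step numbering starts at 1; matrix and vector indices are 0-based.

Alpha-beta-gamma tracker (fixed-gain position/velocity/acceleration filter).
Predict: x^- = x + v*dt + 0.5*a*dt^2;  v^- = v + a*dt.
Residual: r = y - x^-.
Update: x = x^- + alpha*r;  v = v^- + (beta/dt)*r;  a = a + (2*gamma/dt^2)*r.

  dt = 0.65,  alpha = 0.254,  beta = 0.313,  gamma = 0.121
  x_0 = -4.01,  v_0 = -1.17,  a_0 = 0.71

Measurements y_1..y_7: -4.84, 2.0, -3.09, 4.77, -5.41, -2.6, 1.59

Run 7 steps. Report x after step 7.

step 1: x_pred=-4.6205  r=-0.2195  x^+=-4.6763  v^+=-0.8142  a^+=0.5843
step 2: x_pred=-5.0821  r=7.0821  x^+=-3.2832  v^+=2.9759  a^+=4.6408
step 3: x_pred=-0.3685  r=-2.7215  x^+=-1.0598  v^+=4.6819  a^+=3.0819
step 4: x_pred=2.6345  r=2.1355  x^+=3.1769  v^+=7.7135  a^+=4.3051
step 5: x_pred=9.1001  r=-14.5101  x^+=5.4146  v^+=3.5246  a^+=-4.0060
step 6: x_pred=6.8593  r=-9.4593  x^+=4.4566  v^+=-3.6343  a^+=-9.4241
step 7: x_pred=0.1035  r=1.4865  x^+=0.4811  v^+=-9.0441  a^+=-8.5727

x_post = 0.4811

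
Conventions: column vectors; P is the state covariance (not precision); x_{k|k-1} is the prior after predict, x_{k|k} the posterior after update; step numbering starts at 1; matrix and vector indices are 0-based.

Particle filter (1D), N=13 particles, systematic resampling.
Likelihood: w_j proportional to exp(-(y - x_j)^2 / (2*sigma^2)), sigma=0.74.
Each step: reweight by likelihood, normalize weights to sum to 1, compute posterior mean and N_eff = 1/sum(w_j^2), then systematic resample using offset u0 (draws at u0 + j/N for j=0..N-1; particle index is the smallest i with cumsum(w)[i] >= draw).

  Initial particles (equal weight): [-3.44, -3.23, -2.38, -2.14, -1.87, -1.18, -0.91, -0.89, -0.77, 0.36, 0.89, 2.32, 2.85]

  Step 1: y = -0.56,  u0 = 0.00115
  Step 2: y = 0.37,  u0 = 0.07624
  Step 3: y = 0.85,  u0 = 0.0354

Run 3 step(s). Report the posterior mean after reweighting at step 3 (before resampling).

step 1: w=[0.0001, 0.0003, 0.0110, 0.0231, 0.0471, 0.1588, 0.2016, 0.2042, 0.2166, 0.1041, 0.0331, 0.0001, 0.0000]  mean=-0.8171  Neff=5.9082  idx=[2, 4, 5, 5, 6, 6, 7, 7, 7, 8, 8, 8, 9]
step 2: w=[0.0003, 0.0031, 0.0338, 0.0338, 0.0678, 0.0678, 0.0711, 0.0711, 0.0711, 0.0924, 0.0924, 0.0924, 0.3028]  mean=-0.5040  Neff=6.9450  idx=[4, 5, 6, 7, 8, 9, 10, 11, 11, 12, 12, 12, 12]
step 3: w=[0.0152, 0.0152, 0.0162, 0.0162, 0.0162, 0.0234, 0.0234, 0.0234, 0.0234, 0.2068, 0.2068, 0.2068, 0.2068]  mean=0.1545  Neff=5.7313  idx=[2, 6, 9, 9, 9, 10, 10, 10, 11, 11, 12, 12, 12]

post_mean = 0.1545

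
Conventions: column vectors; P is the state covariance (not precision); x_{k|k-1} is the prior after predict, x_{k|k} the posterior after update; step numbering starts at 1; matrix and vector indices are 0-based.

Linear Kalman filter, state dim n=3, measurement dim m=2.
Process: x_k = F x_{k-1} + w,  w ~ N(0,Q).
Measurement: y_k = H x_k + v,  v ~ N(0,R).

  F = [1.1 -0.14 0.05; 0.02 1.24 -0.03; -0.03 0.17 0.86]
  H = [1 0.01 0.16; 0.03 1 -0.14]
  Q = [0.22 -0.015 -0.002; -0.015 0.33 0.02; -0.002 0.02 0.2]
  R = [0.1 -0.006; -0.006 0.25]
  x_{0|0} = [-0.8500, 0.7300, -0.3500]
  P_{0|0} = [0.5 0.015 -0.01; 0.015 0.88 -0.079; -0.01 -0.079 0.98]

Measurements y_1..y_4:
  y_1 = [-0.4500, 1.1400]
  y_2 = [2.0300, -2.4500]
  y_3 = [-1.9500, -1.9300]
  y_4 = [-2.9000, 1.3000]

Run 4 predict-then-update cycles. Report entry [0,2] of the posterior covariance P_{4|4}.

step 1: x^-=[-1.0547, 0.8987, -0.1514]  P^-=[0.8401 -0.1427 0.0050; -0.1427 1.6908 0.0954; 0.0050 0.0954 0.9280]  S=[0.9630 -0.1130; -0.1130 1.9244]  K=[0.8704 -0.0103; -0.0129 0.8687; 0.1593 -0.0085]  nu=[0.6199, 0.2517]  x^+=[-0.5177, 1.1094, -0.0548]  P^+=[0.1082 -0.0292 -0.1298; -0.0292 0.2359 0.1272; -0.1298 0.1272 0.9031]
step 2: x^-=[-0.7275, 1.3669, 0.1570]  P^-=[0.3507 -0.0821 -0.1148; -0.0821 0.6829 0.1800; -0.1148 0.1800 0.9190]  S=[0.4365 -0.0473; -0.0473 0.8968]  K=[0.7571 -0.0220; -0.0275 0.7291; 0.0844 0.0579]  nu=[2.7187, -3.7731]  x^+=[1.4138, -1.4588, 0.1679]  P^+=[0.0985 -0.0325 -0.1395; -0.0325 0.2039 0.1460; -0.1395 0.1460 0.9134]
step 3: x^-=[1.7678, -1.7857, -0.1460]  P^-=[0.3381 -0.0797 -0.1252; -0.0797 0.6320 0.1929; -0.1252 0.1929 0.9317]  S=[0.4210 -0.0427; -0.0427 0.8428]  K=[0.7512 -0.0238; -0.0288 0.7135; 0.0688 0.0731]  nu=[-3.6766, -0.2177]  x^+=[-0.9890, -1.8353, -0.4150]  P^+=[0.0985 -0.0334 -0.1432; -0.0334 0.2008 0.1518; -0.1432 0.1518 0.9257]
step 4: x^-=[-0.8517, -2.2831, -0.6392]  P^-=[0.3379 -0.0800 -0.1288; -0.0800 0.6269 0.1980; -0.1288 0.1980 0.9426]  S=[0.4199 -0.0419; -0.0419 0.8365]  K=[0.7513 -0.0243; -0.0291 0.7119; 0.0648 0.0776]  nu=[-1.9232, 3.5191]  x^+=[-2.3821, 0.2782, -0.4909]  P^+=[0.0989 -0.0339 -0.1453; -0.0339 0.2008 0.1544; -0.1453 0.1544 0.9362]

P_post[0,2] = -0.1453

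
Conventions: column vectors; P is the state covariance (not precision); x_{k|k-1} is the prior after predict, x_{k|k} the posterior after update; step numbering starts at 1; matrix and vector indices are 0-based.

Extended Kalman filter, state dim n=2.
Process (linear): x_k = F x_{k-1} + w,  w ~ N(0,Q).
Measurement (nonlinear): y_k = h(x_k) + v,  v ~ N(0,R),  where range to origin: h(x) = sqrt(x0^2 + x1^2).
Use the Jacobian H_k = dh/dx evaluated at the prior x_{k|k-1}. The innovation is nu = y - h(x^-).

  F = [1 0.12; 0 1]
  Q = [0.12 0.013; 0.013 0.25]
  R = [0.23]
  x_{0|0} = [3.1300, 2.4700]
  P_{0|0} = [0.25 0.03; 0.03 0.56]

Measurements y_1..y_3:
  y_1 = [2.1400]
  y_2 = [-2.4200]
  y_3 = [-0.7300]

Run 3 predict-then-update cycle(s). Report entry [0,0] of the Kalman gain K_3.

K[0,0] = 0.0788

step 1: x^-=[3.4264, 2.4700]  P^-=[0.3853 0.1102; 0.1102 0.8100]  H_jac=[0.8112 0.5848]  S=[0.8651]  K=[0.4358; 0.6509]  nu=[-2.0839]  x^+=[2.5183, 1.1136]  P^+=[0.2210 -0.1352; -0.1352 0.4435]
step 2: x^-=[2.6519, 1.1136]  P^-=[0.3149 -0.0689; -0.0689 0.6935]  H_jac=[0.9220 0.3872]  S=[0.5525]  K=[0.4773; 0.3710]  nu=[-5.2963]  x^+=[0.1241, -0.8511]  P^+=[0.1891 -0.1668; -0.1668 0.6175]
step 3: x^-=[0.0220, -0.8511]  P^-=[0.2780 -0.0797; -0.0797 0.8675]  H_jac=[0.0258 -0.9997]  S=[1.1012]  K=[0.0788; -0.7894]  nu=[-1.5814]  x^+=[-0.1027, 0.3972]  P^+=[0.2711 -0.0111; -0.0111 0.1813]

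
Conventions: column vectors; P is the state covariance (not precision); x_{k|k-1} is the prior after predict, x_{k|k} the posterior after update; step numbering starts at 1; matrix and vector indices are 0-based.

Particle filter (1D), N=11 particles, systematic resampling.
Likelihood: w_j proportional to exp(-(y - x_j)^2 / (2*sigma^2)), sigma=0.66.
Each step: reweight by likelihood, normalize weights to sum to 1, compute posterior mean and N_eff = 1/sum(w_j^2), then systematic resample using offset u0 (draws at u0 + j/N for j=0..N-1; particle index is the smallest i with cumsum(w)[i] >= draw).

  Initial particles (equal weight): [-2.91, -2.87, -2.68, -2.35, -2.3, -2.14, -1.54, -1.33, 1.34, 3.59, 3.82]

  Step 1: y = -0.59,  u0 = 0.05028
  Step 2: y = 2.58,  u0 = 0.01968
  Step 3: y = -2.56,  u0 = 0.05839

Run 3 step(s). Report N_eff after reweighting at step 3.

step 1: w=[0.0020, 0.0025, 0.0064, 0.0275, 0.0335, 0.0610, 0.3411, 0.5127, 0.0134, 0.0000, 0.0000]  mean=-1.4914  Neff=2.5970  idx=[4, 6, 6, 6, 6, 7, 7, 7, 7, 7, 7]
step 2: w=[0.0000, 0.0219, 0.0219, 0.0219, 0.0219, 0.1520, 0.1520, 0.1520, 0.1520, 0.1520, 0.1520]  mean=-1.3484  Neff=7.1116  idx=[1, 5, 5, 6, 6, 7, 8, 8, 9, 9, 10]
step 3: w=[0.1468, 0.0853, 0.0853, 0.0853, 0.0853, 0.0853, 0.0853, 0.0853, 0.0853, 0.0853, 0.0853]  mean=-1.3608  Neff=10.5999  idx=[0, 1, 2, 3, 4, 5, 6, 7, 8, 9, 10]

N_eff = 10.5999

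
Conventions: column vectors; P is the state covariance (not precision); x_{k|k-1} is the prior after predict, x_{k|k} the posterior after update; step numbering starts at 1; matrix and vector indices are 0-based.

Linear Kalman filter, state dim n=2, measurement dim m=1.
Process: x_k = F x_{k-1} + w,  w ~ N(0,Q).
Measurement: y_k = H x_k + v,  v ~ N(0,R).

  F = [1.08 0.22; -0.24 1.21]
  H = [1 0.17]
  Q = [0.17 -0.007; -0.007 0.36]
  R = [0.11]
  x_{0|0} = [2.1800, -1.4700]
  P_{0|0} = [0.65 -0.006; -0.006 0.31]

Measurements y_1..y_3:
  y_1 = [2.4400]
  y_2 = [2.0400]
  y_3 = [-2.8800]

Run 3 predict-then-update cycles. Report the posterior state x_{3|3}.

step 1: x^-=[2.0310, -2.3019]  P^-=[0.9403 -0.1005; -0.1005 0.8548]  S=[1.0409]  K=[0.8870; 0.0431]  nu=[0.8003]  x^+=[2.7409, -2.2674]  P^+=[0.1214 -0.1402; -0.1402 0.8529]
step 2: x^-=[2.4613, -3.4014]  P^-=[0.2862 0.0127; 0.0127 1.6971]  S=[0.4496]  K=[0.6415; 0.6699]  nu=[0.1569]  x^+=[2.5620, -3.2963]  P^+=[0.1012 -0.1805; -0.1805 1.4953]
step 3: x^-=[2.0418, -4.6034]  P^-=[0.2747 0.1384; 0.1384 2.6600]  S=[0.5086]  K=[0.5863; 1.1612]  nu=[-4.1392]  x^+=[-0.3851, -9.4100]  P^+=[0.0998 -0.2079; -0.2079 1.9741]

x_post = [-0.3851, -9.4100]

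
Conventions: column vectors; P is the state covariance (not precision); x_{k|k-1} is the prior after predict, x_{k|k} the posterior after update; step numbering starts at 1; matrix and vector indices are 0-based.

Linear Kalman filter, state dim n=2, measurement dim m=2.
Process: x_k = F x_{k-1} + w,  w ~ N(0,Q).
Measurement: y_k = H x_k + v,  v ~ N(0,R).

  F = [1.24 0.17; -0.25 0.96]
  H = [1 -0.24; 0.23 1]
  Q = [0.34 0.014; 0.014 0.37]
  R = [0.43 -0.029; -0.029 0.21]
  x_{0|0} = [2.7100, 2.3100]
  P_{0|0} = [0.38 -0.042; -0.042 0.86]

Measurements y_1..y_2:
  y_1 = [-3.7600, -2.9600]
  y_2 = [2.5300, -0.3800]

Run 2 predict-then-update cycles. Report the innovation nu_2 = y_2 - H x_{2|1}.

step 1: x^-=[3.7531, 1.5401]  P^-=[0.9314 -0.0117; -0.0117 1.2065]  S=[1.4365 -0.1153; -0.1153 1.4604]  K=[0.6657 0.1913; -0.1444 0.8129]  nu=[-7.1435, -5.3633]  x^+=[-2.0283, -1.7881]  P^+=[0.2708 -0.0414; -0.0414 0.1844]
step 2: x^-=[-2.8190, -1.2095]  P^-=[0.7442 -0.0874; -0.0874 0.5768]  S=[1.2494 -0.0788; -0.0788 0.7859]  K=[0.6231 0.1691; -0.1369 0.6946]  nu=[5.0587, 1.4779]  x^+=[0.5831, -0.8757]  P^+=[0.2532 -0.0408; -0.0408 0.1592]

innov = [5.0587, 1.4779]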